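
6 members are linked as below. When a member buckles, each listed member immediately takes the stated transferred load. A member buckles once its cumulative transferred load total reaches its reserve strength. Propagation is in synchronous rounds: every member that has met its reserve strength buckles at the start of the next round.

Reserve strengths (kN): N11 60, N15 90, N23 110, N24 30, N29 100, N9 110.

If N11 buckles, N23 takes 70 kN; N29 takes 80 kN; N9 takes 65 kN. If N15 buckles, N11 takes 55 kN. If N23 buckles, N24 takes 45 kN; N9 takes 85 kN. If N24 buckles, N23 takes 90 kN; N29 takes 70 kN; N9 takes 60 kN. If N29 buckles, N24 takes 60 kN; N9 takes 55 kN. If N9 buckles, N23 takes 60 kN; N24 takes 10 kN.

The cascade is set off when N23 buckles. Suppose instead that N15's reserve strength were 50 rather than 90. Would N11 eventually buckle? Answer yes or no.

no

With N15's reserve strength at 50:
Round 1 — N23 buckles (initial).
  N24: +45 → 45 ≥ 30
  N9: +85 → 85 < 110
Round 2 — N24 buckles.
  N29: +70 → 70 < 100
  N9: +60 → 145 ≥ 110
Round 3 — N9 buckles.
No further bucklings.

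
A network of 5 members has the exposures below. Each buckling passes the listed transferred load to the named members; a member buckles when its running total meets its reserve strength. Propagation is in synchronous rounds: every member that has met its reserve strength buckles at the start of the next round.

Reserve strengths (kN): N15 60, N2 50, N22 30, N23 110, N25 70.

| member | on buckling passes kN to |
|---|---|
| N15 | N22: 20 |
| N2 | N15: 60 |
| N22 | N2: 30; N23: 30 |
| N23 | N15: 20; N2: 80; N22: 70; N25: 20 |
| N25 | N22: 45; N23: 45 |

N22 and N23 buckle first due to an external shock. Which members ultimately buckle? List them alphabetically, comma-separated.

N15, N2, N22, N23

Round 1 — N22, N23 buckle (initial).
  N15: +20 → 20 < 60
  N2: +30+80 → 110 ≥ 50
  N25: +20 → 20 < 70
Round 2 — N2 buckles.
  N15: +60 → 80 ≥ 60
Round 3 — N15 buckles.
No further bucklings.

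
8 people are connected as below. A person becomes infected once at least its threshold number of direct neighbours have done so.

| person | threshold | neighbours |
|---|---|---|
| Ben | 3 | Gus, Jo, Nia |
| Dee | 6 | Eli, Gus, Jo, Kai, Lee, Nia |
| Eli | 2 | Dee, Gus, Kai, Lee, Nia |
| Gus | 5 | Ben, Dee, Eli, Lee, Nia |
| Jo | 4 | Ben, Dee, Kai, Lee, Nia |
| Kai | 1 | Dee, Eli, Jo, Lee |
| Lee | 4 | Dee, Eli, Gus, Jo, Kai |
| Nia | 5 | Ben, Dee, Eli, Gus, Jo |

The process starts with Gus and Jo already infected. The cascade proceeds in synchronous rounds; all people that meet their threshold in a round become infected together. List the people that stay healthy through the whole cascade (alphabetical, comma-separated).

Round 1 — Gus, Jo become infected (initial).
Round 2 — checking thresholds:
  Ben: 2 of 3 neighbours < 3, below threshold.
  Dee: 2 of 6 neighbours < 6, below threshold.
  Eli: 1 of 5 neighbours < 2, below threshold.
  Kai: 1 of 4 neighbours ≥ 1, becomes infected.
  Lee: 2 of 5 neighbours < 4, below threshold.
  Nia: 2 of 5 neighbours < 5, below threshold.
Round 3 — checking thresholds:
  Ben: 2 of 3 neighbours < 3, below threshold.
  Dee: 3 of 6 neighbours < 6, below threshold.
  Eli: 2 of 5 neighbours ≥ 2, becomes infected.
  Lee: 3 of 5 neighbours < 4, below threshold.
  Nia: 2 of 5 neighbours < 5, below threshold.
Round 4 — checking thresholds:
  Ben: 2 of 3 neighbours < 3, below threshold.
  Dee: 4 of 6 neighbours < 6, below threshold.
  Lee: 4 of 5 neighbours ≥ 4, becomes infected.
  Nia: 3 of 5 neighbours < 5, below threshold.
Round 5 — no new infections; cascade stops.

Ben, Dee, Nia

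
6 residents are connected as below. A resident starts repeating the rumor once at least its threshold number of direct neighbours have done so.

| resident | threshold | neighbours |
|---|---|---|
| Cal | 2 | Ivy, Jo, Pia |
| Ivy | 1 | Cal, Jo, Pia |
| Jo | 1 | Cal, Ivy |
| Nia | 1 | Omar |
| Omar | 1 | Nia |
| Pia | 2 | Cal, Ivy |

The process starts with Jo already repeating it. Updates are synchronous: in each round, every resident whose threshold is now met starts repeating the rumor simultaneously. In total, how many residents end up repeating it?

4

Round 1 — Jo starts repeating the rumor (initial).
Round 2 — checking thresholds:
  Cal: 1 of 3 neighbours < 2, not yet.
  Ivy: 1 of 3 neighbours ≥ 1, starts repeating the rumor.
Round 3 — checking thresholds:
  Cal: 2 of 3 neighbours ≥ 2, starts repeating the rumor.
  Pia: 1 of 2 neighbours < 2, not yet.
Round 4 — checking thresholds:
  Pia: 2 of 2 neighbours ≥ 2, starts repeating the rumor.
Round 5 — no new spreads; cascade stops.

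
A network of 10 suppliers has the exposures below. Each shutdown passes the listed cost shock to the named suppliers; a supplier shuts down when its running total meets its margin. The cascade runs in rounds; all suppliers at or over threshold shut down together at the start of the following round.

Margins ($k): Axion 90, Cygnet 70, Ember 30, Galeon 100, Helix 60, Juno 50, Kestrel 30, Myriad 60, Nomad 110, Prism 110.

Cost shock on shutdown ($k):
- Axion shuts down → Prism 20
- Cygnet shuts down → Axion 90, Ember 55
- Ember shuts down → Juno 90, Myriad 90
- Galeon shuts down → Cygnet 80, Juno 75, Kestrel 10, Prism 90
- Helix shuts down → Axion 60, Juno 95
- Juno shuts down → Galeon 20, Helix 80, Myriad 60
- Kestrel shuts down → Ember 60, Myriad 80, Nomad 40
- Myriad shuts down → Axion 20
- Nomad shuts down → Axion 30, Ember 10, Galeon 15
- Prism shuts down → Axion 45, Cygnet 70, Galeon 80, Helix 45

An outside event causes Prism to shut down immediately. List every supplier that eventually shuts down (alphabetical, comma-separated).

Axion, Cygnet, Ember, Galeon, Helix, Juno, Myriad, Prism

Round 1 — Prism shuts down (initial).
  Axion: +45 → 45 < 90
  Cygnet: +70 → 70 ≥ 70
  Galeon: +80 → 80 < 100
  Helix: +45 → 45 < 60
Round 2 — Cygnet shuts down.
  Axion: +90 → 135 ≥ 90
  Ember: +55 → 55 ≥ 30
Round 3 — Axion, Ember shut down.
  Juno: +90 → 90 ≥ 50
  Myriad: +90 → 90 ≥ 60
Round 4 — Juno, Myriad shut down.
  Galeon: +20 → 100 ≥ 100
  Helix: +80 → 125 ≥ 60
Round 5 — Galeon, Helix shut down.
  Kestrel: +10 → 10 < 30
No further shutdowns.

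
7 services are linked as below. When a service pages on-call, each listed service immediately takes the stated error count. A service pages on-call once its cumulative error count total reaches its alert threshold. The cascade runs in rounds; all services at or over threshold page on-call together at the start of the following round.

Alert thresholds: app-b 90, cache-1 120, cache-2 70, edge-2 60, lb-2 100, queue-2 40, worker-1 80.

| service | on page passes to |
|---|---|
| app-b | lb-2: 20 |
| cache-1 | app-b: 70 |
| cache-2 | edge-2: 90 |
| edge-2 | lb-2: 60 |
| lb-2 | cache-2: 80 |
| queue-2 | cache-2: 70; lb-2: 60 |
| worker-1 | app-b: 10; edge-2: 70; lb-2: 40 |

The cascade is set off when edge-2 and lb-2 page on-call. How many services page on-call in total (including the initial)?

Round 1 — edge-2, lb-2 page on-call (initial).
  cache-2: +80 → 80 ≥ 70
Round 2 — cache-2 pages on-call.
No further pages.

3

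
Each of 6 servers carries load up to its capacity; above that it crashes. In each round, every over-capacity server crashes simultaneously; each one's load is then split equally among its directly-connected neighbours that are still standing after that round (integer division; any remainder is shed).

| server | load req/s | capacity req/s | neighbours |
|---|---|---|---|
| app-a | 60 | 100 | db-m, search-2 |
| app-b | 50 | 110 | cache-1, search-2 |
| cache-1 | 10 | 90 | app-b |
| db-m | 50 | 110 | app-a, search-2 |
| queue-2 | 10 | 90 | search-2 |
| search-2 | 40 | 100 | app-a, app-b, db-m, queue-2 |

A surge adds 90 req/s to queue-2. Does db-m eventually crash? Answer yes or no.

Round 1 — queue-2 at 100 > 90. queue-2 crashes.
  queue-2 sheds 100 req/s to search-2: 100 each.
    search-2: 40+100 = 140 > 100
Round 2 — search-2 crashes.
  search-2 sheds 140 req/s to app-a, app-b, db-m: 46 each (2 lost).
    app-a: 60+46 = 106 > 100
    app-b: 50+46 = 96 ≤ 110
    db-m: 50+46 = 96 ≤ 110
Round 3 — app-a crashes.
  app-a sheds 106 req/s to db-m: 106 each.
    db-m: 96+106 = 202 > 110
Round 4 — db-m crashes.
  db-m sheds 202 req/s: no online neighbours, lost.
No further crashes.

yes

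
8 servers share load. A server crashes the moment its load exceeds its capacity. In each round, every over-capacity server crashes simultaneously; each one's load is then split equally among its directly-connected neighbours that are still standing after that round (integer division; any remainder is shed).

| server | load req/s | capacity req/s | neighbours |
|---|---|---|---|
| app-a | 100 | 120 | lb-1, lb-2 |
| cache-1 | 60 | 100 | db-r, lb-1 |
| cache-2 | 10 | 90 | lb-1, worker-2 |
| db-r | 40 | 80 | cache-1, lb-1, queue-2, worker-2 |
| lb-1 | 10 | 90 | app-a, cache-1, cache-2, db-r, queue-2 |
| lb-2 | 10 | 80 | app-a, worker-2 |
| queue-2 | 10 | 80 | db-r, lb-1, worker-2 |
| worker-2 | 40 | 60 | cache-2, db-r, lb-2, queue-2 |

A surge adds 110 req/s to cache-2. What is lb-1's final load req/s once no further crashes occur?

Round 1 — cache-2 at 120 > 90. cache-2 crashes.
  cache-2 sheds 120 req/s to lb-1, worker-2: 60 each.
    lb-1: 10+60 = 70 ≤ 90
    worker-2: 40+60 = 100 > 60
Round 2 — worker-2 crashes.
  worker-2 sheds 100 req/s to db-r, lb-2, queue-2: 33 each (1 lost).
    db-r: 40+33 = 73 ≤ 80
    lb-2: 10+33 = 43 ≤ 80
    queue-2: 10+33 = 43 ≤ 80
No further crashes.

70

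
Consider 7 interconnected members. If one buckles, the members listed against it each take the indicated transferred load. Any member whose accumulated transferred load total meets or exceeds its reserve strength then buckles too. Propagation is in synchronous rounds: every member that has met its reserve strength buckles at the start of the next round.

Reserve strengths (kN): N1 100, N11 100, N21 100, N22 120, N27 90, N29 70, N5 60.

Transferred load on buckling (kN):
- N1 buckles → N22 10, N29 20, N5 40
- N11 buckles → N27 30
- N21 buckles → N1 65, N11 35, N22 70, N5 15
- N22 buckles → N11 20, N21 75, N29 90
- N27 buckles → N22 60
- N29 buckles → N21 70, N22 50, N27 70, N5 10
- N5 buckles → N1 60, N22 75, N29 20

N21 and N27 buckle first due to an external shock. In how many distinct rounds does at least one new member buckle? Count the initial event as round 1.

3

Round 1 — N21, N27 buckle (initial).
  N1: +65 → 65 < 100
  N11: +35 → 35 < 100
  N22: +70+60 → 130 ≥ 120
  N5: +15 → 15 < 60
Round 2 — N22 buckles.
  N11: +20 → 55 < 100
  N29: +90 → 90 ≥ 70
Round 3 — N29 buckles.
  N5: +10 → 25 < 60
No further bucklings.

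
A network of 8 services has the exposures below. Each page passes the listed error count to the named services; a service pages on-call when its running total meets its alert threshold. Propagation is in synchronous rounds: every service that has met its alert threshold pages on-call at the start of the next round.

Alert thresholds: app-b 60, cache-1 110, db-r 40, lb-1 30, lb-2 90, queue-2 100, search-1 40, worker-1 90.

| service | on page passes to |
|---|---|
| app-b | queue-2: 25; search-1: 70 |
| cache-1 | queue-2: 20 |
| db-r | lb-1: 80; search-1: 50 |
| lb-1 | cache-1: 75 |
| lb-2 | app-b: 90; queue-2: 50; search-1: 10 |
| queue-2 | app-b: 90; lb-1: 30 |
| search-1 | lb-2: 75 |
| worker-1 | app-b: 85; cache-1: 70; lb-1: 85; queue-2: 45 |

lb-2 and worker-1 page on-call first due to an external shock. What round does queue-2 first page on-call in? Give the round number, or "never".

Round 1 — lb-2, worker-1 page on-call (initial).
  app-b: +90+85 → 175 ≥ 60
  cache-1: +70 → 70 < 110
  lb-1: +85 → 85 ≥ 30
  queue-2: +50+45 → 95 < 100
  search-1: +10 → 10 < 40
Round 2 — app-b, lb-1 page on-call.
  cache-1: +75 → 145 ≥ 110
  queue-2: +25 → 120 ≥ 100
  search-1: +70 → 80 ≥ 40
Round 3 — cache-1, queue-2, search-1 page on-call.
No further pages.

3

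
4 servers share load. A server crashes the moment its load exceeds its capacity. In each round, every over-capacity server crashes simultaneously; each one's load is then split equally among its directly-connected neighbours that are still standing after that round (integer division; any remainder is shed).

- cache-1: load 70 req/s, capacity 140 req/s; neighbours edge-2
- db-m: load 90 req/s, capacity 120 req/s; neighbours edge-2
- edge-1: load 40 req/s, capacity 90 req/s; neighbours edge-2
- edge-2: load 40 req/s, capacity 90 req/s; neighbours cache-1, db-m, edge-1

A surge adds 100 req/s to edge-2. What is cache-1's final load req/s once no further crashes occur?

116

Round 1 — edge-2 at 140 > 90. edge-2 crashes.
  edge-2 sheds 140 req/s to cache-1, db-m, edge-1: 46 each (2 lost).
    cache-1: 70+46 = 116 ≤ 140
    db-m: 90+46 = 136 > 120
    edge-1: 40+46 = 86 ≤ 90
Round 2 — db-m crashes.
  db-m sheds 136 req/s: no online neighbours, lost.
No further crashes.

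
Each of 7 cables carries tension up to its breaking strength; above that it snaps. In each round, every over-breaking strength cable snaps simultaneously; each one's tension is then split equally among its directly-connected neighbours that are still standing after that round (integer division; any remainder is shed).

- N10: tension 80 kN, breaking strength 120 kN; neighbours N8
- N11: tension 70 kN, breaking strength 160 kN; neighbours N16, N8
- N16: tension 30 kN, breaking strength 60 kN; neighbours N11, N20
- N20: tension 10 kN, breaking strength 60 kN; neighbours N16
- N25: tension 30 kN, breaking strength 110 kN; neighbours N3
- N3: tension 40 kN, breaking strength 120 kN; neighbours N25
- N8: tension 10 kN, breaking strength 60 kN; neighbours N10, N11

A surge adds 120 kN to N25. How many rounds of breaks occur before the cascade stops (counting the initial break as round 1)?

2

Round 1 — N25 at 150 > 110. N25 snaps.
  N25 sheds 150 kN to N3: 150 each.
    N3: 40+150 = 190 > 120
Round 2 — N3 snaps.
  N3 sheds 190 kN: no online neighbours, lost.
No further breaks.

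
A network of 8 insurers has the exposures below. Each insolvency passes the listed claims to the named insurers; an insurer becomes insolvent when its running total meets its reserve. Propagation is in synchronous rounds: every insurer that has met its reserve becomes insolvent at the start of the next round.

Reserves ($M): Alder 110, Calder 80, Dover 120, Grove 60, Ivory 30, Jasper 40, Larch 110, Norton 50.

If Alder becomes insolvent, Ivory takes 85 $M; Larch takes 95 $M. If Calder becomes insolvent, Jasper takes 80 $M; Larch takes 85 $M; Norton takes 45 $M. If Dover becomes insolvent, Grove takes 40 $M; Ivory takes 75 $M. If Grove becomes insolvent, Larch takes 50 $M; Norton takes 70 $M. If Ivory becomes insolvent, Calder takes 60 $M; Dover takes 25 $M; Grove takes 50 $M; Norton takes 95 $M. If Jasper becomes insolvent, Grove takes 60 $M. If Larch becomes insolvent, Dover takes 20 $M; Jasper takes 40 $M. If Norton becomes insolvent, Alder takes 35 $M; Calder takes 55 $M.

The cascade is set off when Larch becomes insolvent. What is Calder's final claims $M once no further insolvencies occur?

55

Round 1 — Larch becomes insolvent (initial).
  Dover: +20 → 20 < 120
  Jasper: +40 → 40 ≥ 40
Round 2 — Jasper becomes insolvent.
  Grove: +60 → 60 ≥ 60
Round 3 — Grove becomes insolvent.
  Norton: +70 → 70 ≥ 50
Round 4 — Norton becomes insolvent.
  Alder: +35 → 35 < 110
  Calder: +55 → 55 < 80
No further insolvencies.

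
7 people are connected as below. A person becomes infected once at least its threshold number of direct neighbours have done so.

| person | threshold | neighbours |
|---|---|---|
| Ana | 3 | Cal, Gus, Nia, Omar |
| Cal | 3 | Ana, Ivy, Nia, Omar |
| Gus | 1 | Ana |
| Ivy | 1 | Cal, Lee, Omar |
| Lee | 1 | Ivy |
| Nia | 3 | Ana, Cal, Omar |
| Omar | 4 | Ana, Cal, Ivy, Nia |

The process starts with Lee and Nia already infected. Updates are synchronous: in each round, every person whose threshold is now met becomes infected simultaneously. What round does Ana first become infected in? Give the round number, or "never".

Round 1 — Lee, Nia become infected (initial).
Round 2 — checking thresholds:
  Ana: 1 of 4 neighbours < 3, holds.
  Cal: 1 of 4 neighbours < 3, holds.
  Ivy: 1 of 3 neighbours ≥ 1, becomes infected.
  Omar: 1 of 4 neighbours < 4, holds.
Round 3 — no new infections; cascade stops.

never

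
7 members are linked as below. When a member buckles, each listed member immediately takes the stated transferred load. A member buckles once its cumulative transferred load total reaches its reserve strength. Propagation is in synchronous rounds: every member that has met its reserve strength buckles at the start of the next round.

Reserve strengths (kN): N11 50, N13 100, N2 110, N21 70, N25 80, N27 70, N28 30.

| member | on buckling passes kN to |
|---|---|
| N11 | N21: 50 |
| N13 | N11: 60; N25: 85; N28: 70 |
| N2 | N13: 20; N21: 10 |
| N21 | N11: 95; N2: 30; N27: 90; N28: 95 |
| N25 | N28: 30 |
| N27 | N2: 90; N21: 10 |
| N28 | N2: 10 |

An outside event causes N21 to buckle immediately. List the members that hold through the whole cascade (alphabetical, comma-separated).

Round 1 — N21 buckles (initial).
  N11: +95 → 95 ≥ 50
  N2: +30 → 30 < 110
  N27: +90 → 90 ≥ 70
  N28: +95 → 95 ≥ 30
Round 2 — N11, N27, N28 buckle.
  N2: +90+10 → 130 ≥ 110
Round 3 — N2 buckles.
  N13: +20 → 20 < 100
No further bucklings.

N13, N25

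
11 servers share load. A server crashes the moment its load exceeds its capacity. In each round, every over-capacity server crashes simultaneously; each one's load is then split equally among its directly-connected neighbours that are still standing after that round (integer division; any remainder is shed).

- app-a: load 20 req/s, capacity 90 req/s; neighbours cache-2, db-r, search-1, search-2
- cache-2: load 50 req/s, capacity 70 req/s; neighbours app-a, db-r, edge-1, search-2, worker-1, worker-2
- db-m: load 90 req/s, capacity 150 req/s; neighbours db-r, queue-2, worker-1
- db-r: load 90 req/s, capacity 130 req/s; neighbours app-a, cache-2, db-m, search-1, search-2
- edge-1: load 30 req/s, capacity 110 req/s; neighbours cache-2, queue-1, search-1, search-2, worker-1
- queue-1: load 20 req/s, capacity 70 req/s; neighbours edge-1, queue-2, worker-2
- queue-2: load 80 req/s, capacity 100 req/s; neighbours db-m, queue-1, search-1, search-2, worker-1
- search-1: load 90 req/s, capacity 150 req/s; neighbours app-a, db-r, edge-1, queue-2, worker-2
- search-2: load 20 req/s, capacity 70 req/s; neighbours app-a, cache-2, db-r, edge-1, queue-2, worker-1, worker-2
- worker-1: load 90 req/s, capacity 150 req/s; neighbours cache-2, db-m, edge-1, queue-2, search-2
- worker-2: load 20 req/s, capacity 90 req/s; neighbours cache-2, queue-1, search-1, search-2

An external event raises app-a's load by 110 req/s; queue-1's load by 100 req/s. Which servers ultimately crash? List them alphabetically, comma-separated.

Round 1 — app-a at 130 > 90; queue-1 at 120 > 70. app-a, queue-1 crash.
  app-a sheds 130 req/s to cache-2, db-r, search-1, search-2: 32 each (2 lost).
    cache-2: 50+32 = 82 > 70
    db-r: 90+32 = 122 ≤ 130
    search-1: 90+32 = 122 ≤ 150
    search-2: 20+32 = 52 ≤ 70
  queue-1 sheds 120 req/s to edge-1, queue-2, worker-2: 40 each.
    edge-1: 30+40 = 70 ≤ 110
    queue-2: 80+40 = 120 > 100
    worker-2: 20+40 = 60 ≤ 90
Round 2 — cache-2, queue-2 crash.
  cache-2 sheds 82 req/s to db-r, edge-1, search-2, worker-1, worker-2: 16 each (2 lost).
    db-r: 122+16 = 138 > 130
    edge-1: 70+16 = 86 ≤ 110
    search-2: 52+16 = 68 ≤ 70
    worker-1: 90+16 = 106 ≤ 150
    worker-2: 60+16 = 76 ≤ 90
  queue-2 sheds 120 req/s to db-m, search-1, search-2, worker-1: 30 each.
    db-m: 90+30 = 120 ≤ 150
    search-1: 122+30 = 152 > 150
    search-2: 68+30 = 98 > 70
    worker-1: 106+30 = 136 ≤ 150
Round 3 — db-r, search-1, search-2 crash.
  db-r sheds 138 req/s to db-m: 138 each.
    db-m: 120+138 = 258 > 150
  search-1 sheds 152 req/s to edge-1, worker-2: 76 each.
    edge-1: 86+76 = 162 > 110
    worker-2: 76+76 = 152 > 90
  search-2 sheds 98 req/s to edge-1, worker-1, worker-2: 32 each (2 lost).
    edge-1: 162+32 = 194 > 110
    worker-1: 136+32 = 168 > 150
    worker-2: 152+32 = 184 > 90
Round 4 — db-m, edge-1, worker-1, worker-2 crash.
  db-m sheds 258 req/s: no online neighbours, lost.
  edge-1 sheds 194 req/s: no online neighbours, lost.
  worker-1 sheds 168 req/s: no online neighbours, lost.
  worker-2 sheds 184 req/s: no online neighbours, lost.
No further crashes.

app-a, cache-2, db-m, db-r, edge-1, queue-1, queue-2, search-1, search-2, worker-1, worker-2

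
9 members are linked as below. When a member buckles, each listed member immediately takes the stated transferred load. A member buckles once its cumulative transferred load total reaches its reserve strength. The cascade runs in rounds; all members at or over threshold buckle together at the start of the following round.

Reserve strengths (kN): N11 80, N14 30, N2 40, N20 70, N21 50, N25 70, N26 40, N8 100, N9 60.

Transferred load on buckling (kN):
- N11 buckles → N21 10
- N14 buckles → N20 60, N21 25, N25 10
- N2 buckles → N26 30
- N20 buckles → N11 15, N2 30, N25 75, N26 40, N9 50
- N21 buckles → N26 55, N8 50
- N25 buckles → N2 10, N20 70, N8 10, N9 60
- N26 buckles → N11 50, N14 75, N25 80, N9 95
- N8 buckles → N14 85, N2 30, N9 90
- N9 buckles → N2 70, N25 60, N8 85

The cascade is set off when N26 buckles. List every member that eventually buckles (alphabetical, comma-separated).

N14, N2, N20, N25, N26, N9

Round 1 — N26 buckles (initial).
  N11: +50 → 50 < 80
  N14: +75 → 75 ≥ 30
  N25: +80 → 80 ≥ 70
  N9: +95 → 95 ≥ 60
Round 2 — N14, N25, N9 buckle.
  N2: +10+70 → 80 ≥ 40
  N20: +60+70 → 130 ≥ 70
  N21: +25 → 25 < 50
  N8: +10+85 → 95 < 100
Round 3 — N2, N20 buckle.
  N11: +15 → 65 < 80
No further bucklings.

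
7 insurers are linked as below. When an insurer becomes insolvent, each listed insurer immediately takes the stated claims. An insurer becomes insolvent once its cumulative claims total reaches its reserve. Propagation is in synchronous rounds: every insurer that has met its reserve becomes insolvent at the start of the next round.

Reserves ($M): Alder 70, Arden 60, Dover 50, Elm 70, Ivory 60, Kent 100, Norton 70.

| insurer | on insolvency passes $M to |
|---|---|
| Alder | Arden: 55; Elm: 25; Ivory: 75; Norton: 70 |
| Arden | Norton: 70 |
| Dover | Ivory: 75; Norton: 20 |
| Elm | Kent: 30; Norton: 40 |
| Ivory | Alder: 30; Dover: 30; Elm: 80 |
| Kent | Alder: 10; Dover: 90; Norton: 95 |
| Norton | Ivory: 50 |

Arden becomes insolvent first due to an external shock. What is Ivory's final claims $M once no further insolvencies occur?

Round 1 — Arden becomes insolvent (initial).
  Norton: +70 → 70 ≥ 70
Round 2 — Norton becomes insolvent.
  Ivory: +50 → 50 < 60
No further insolvencies.

50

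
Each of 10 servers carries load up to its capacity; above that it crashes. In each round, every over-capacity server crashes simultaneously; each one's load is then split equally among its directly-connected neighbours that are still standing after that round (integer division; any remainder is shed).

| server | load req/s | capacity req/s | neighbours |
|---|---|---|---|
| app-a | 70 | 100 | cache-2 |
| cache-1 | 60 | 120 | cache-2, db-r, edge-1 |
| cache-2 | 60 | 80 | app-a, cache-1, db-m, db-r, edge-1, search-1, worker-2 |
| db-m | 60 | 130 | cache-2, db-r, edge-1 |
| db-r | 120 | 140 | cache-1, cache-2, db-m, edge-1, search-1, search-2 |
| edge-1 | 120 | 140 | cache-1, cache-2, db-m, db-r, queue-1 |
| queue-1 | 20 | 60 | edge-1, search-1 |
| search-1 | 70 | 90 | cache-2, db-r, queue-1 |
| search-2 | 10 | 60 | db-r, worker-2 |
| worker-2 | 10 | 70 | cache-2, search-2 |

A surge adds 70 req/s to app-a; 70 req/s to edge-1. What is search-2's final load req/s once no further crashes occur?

49

Round 1 — app-a at 140 > 100; edge-1 at 190 > 140. app-a, edge-1 crash.
  app-a sheds 140 req/s to cache-2: 140 each.
    cache-2: 60+140 = 200 > 80
  edge-1 sheds 190 req/s to cache-1, cache-2, db-m, db-r, queue-1: 38 each.
    cache-1: 60+38 = 98 ≤ 120
    cache-2: 200+38 = 238 > 80
    db-m: 60+38 = 98 ≤ 130
    db-r: 120+38 = 158 > 140
    queue-1: 20+38 = 58 ≤ 60
Round 2 — cache-2, db-r crash.
  cache-2 sheds 238 req/s to cache-1, db-m, search-1, worker-2: 59 each (2 lost).
    cache-1: 98+59 = 157 > 120
    db-m: 98+59 = 157 > 130
    search-1: 70+59 = 129 > 90
    worker-2: 10+59 = 69 ≤ 70
  db-r sheds 158 req/s to cache-1, db-m, search-1, search-2: 39 each (2 lost).
    cache-1: 157+39 = 196 > 120
    db-m: 157+39 = 196 > 130
    search-1: 129+39 = 168 > 90
    search-2: 10+39 = 49 ≤ 60
Round 3 — cache-1, db-m, search-1 crash.
  cache-1 sheds 196 req/s: no online neighbours, lost.
  db-m sheds 196 req/s: no online neighbours, lost.
  search-1 sheds 168 req/s to queue-1: 168 each.
    queue-1: 58+168 = 226 > 60
Round 4 — queue-1 crashes.
  queue-1 sheds 226 req/s: no online neighbours, lost.
No further crashes.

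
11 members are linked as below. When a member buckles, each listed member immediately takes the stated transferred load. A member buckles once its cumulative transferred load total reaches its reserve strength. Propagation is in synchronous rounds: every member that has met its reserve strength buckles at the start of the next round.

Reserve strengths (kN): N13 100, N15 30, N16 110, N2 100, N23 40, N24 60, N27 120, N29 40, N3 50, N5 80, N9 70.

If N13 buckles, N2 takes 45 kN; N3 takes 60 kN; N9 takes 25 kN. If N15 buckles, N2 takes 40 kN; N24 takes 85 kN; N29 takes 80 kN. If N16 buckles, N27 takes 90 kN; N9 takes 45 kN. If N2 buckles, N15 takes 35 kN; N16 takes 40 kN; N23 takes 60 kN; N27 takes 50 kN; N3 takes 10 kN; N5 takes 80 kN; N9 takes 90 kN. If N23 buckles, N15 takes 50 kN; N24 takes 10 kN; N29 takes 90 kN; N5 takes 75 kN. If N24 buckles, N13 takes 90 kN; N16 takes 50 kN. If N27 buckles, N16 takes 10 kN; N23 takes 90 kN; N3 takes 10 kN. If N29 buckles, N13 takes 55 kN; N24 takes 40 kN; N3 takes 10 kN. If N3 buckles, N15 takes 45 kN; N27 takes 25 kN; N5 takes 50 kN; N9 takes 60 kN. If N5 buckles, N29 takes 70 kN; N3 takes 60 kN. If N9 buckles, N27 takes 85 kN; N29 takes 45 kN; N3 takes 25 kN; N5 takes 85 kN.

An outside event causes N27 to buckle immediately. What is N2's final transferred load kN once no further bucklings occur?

Round 1 — N27 buckles (initial).
  N16: +10 → 10 < 110
  N23: +90 → 90 ≥ 40
  N3: +10 → 10 < 50
Round 2 — N23 buckles.
  N15: +50 → 50 ≥ 30
  N24: +10 → 10 < 60
  N29: +90 → 90 ≥ 40
  N5: +75 → 75 < 80
Round 3 — N15, N29 buckle.
  N13: +55 → 55 < 100
  N2: +40 → 40 < 100
  N24: +85+40 → 135 ≥ 60
  N3: +10 → 20 < 50
Round 4 — N24 buckles.
  N13: +90 → 145 ≥ 100
  N16: +50 → 60 < 110
Round 5 — N13 buckles.
  N2: +45 → 85 < 100
  N3: +60 → 80 ≥ 50
  N9: +25 → 25 < 70
Round 6 — N3 buckles.
  N5: +50 → 125 ≥ 80
  N9: +60 → 85 ≥ 70
Round 7 — N5, N9 buckle.
No further bucklings.

85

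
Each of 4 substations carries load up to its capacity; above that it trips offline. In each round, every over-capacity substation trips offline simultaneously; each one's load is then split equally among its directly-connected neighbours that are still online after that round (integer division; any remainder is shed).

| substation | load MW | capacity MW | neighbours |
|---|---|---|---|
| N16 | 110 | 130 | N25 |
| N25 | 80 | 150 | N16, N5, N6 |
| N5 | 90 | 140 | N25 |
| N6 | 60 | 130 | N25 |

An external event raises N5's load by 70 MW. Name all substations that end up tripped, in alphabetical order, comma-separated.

N16, N25, N5, N6

Round 1 — N5 at 160 > 140. N5 trips offline.
  N5 sheds 160 MW to N25: 160 each.
    N25: 80+160 = 240 > 150
Round 2 — N25 trips offline.
  N25 sheds 240 MW to N16, N6: 120 each.
    N16: 110+120 = 230 > 130
    N6: 60+120 = 180 > 130
Round 3 — N16, N6 trip offline.
  N16 sheds 230 MW: no online neighbours, lost.
  N6 sheds 180 MW: no online neighbours, lost.
No further trips.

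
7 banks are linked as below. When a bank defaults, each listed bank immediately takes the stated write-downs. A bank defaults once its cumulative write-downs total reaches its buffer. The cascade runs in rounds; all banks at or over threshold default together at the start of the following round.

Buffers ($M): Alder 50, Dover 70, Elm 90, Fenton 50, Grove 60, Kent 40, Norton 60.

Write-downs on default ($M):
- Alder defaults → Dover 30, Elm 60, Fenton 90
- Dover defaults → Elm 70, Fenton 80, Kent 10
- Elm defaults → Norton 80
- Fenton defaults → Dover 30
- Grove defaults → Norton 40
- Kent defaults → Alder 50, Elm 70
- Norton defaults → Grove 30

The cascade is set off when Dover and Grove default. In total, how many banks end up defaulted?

3

Round 1 — Dover, Grove default (initial).
  Elm: +70 → 70 < 90
  Fenton: +80 → 80 ≥ 50
  Kent: +10 → 10 < 40
  Norton: +40 → 40 < 60
Round 2 — Fenton defaults.
No further defaults.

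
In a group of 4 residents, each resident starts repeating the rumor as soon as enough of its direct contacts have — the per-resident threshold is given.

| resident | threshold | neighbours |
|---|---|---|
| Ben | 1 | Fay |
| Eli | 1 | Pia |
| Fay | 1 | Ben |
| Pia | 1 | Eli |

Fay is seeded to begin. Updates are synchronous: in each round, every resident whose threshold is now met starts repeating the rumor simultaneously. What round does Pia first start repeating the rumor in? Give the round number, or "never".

Round 1 — Fay starts repeating the rumor (initial).
Round 2 — checking thresholds:
  Ben: 1 of 1 neighbours ≥ 1, starts repeating the rumor.
Round 3 — no new spreads; cascade stops.

never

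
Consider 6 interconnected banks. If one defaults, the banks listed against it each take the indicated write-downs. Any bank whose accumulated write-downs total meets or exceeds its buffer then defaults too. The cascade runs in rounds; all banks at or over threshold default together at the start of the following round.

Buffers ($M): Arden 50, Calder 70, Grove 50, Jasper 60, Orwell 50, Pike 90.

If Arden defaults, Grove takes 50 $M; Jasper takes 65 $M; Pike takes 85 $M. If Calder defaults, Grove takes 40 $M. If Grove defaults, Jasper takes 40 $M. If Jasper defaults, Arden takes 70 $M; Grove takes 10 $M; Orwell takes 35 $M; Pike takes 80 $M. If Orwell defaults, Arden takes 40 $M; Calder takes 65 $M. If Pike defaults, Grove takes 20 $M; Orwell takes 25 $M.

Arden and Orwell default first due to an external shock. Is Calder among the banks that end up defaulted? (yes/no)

no

Round 1 — Arden, Orwell default (initial).
  Calder: +65 → 65 < 70
  Grove: +50 → 50 ≥ 50
  Jasper: +65 → 65 ≥ 60
  Pike: +85 → 85 < 90
Round 2 — Grove, Jasper default.
  Pike: +80 → 165 ≥ 90
Round 3 — Pike defaults.
No further defaults.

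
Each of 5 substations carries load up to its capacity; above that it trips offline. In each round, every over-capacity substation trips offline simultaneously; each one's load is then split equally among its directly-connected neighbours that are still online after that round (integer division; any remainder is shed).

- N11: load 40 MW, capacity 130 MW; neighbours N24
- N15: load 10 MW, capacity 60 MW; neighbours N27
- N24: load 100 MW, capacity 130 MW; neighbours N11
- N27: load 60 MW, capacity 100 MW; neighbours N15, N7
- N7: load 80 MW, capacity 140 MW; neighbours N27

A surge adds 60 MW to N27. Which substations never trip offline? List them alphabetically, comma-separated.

Round 1 — N27 at 120 > 100. N27 trips offline.
  N27 sheds 120 MW to N15, N7: 60 each.
    N15: 10+60 = 70 > 60
    N7: 80+60 = 140 ≤ 140
Round 2 — N15 trips offline.
  N15 sheds 70 MW: no online neighbours, lost.
No further trips.

N11, N24, N7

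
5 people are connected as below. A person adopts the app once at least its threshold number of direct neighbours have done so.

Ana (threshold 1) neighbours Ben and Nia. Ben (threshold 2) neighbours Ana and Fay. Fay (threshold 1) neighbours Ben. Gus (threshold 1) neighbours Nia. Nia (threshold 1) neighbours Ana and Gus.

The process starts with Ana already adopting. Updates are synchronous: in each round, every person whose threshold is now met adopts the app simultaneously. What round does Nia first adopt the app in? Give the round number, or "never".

Round 1 — Ana adopts the app (initial).
Round 2 — checking thresholds:
  Ben: 1 of 2 neighbours < 2, below threshold.
  Nia: 1 of 2 neighbours ≥ 1, adopts the app.
Round 3 — checking thresholds:
  Ben: 1 of 2 neighbours < 2, below threshold.
  Gus: 1 of 1 neighbours ≥ 1, adopts the app.
Round 4 — no new adoptions; cascade stops.

2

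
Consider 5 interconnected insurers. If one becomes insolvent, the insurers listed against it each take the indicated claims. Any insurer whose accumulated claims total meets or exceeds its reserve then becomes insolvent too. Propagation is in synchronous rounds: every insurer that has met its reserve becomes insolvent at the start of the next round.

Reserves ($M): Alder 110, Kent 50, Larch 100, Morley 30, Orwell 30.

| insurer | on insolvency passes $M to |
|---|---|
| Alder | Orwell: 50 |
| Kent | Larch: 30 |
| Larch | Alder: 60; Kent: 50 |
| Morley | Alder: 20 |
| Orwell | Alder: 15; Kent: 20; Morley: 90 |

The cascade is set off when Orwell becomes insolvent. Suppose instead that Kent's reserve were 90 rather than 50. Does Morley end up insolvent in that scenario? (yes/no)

yes

With Kent's reserve at 90:
Round 1 — Orwell becomes insolvent (initial).
  Alder: +15 → 15 < 110
  Kent: +20 → 20 < 90
  Morley: +90 → 90 ≥ 30
Round 2 — Morley becomes insolvent.
  Alder: +20 → 35 < 110
No further insolvencies.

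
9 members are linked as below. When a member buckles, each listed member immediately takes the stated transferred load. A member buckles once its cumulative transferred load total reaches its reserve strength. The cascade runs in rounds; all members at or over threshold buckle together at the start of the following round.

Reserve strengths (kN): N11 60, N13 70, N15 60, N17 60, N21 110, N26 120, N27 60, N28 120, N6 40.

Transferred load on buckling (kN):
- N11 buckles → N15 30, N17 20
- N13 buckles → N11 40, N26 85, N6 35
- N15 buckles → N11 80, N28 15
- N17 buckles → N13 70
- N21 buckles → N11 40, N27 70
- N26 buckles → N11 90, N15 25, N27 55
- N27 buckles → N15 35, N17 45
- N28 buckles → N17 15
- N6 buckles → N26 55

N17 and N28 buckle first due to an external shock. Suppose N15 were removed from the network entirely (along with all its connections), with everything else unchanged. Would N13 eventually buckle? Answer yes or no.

With N15 removed:
Round 1 — N17, N28 buckle (initial).
  N13: +70 → 70 ≥ 70
Round 2 — N13 buckles.
  N11: +40 → 40 < 60
  N26: +85 → 85 < 120
  N6: +35 → 35 < 40
No further bucklings.

yes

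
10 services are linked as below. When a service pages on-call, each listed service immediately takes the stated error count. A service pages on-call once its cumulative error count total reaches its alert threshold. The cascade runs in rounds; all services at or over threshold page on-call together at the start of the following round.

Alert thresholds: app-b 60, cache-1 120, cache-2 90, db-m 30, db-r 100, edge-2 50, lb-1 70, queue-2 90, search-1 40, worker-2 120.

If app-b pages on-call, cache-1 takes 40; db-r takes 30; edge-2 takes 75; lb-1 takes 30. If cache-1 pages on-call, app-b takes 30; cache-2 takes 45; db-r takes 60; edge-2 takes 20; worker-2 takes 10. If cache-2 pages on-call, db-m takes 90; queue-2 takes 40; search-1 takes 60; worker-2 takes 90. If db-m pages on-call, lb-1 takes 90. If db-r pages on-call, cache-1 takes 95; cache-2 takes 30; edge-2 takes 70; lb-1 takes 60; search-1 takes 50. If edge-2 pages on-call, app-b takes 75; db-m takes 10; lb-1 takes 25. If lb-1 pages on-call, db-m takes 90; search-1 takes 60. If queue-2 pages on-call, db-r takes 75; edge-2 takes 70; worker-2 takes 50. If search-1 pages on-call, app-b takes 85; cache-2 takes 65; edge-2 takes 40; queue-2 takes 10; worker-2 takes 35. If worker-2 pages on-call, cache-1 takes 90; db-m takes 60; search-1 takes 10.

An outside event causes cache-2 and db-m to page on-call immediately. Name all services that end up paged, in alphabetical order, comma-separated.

app-b, cache-1, cache-2, db-m, edge-2, lb-1, search-1, worker-2

Round 1 — cache-2, db-m page on-call (initial).
  lb-1: +90 → 90 ≥ 70
  queue-2: +40 → 40 < 90
  search-1: +60 → 60 ≥ 40
  worker-2: +90 → 90 < 120
Round 2 — lb-1, search-1 page on-call.
  app-b: +85 → 85 ≥ 60
  edge-2: +40 → 40 < 50
  queue-2: +10 → 50 < 90
  worker-2: +35 → 125 ≥ 120
Round 3 — app-b, worker-2 page on-call.
  cache-1: +40+90 → 130 ≥ 120
  db-r: +30 → 30 < 100
  edge-2: +75 → 115 ≥ 50
Round 4 — cache-1, edge-2 page on-call.
  db-r: +60 → 90 < 100
No further pages.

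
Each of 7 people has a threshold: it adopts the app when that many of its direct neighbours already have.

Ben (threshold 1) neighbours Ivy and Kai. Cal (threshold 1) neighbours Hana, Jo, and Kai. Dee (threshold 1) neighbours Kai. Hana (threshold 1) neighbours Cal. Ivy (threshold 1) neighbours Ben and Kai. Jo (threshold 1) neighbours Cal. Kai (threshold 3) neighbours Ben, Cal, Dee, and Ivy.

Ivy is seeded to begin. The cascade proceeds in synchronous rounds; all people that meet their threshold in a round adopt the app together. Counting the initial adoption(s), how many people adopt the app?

2

Round 1 — Ivy adopts the app (initial).
Round 2 — checking thresholds:
  Ben: 1 of 2 neighbours ≥ 1, adopts the app.
  Kai: 1 of 4 neighbours < 3, below threshold.
Round 3 — no new adoptions; cascade stops.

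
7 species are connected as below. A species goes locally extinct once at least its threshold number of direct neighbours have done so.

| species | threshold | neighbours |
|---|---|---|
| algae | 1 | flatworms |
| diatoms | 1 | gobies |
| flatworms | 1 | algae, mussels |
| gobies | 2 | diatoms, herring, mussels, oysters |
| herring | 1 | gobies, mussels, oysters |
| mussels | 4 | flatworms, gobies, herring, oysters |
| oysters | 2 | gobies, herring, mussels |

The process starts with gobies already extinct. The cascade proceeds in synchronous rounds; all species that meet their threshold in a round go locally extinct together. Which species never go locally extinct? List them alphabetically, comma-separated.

algae, flatworms, mussels

Round 1 — gobies goes locally extinct (initial).
Round 2 — checking thresholds:
  diatoms: 1 of 1 neighbours ≥ 1, goes locally extinct.
  herring: 1 of 3 neighbours ≥ 1, goes locally extinct.
  mussels: 1 of 4 neighbours < 4, holds.
  oysters: 1 of 3 neighbours < 2, holds.
Round 3 — checking thresholds:
  mussels: 2 of 4 neighbours < 4, holds.
  oysters: 2 of 3 neighbours ≥ 2, goes locally extinct.
Round 4 — no new extinctions; cascade stops.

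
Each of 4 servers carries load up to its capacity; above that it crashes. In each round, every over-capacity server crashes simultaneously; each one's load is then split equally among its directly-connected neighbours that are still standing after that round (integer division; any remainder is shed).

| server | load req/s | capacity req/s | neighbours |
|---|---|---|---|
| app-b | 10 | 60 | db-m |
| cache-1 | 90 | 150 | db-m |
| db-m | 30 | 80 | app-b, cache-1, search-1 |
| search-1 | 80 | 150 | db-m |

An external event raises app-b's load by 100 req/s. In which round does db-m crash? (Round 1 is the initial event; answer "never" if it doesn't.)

2

Round 1 — app-b at 110 > 60. app-b crashes.
  app-b sheds 110 req/s to db-m: 110 each.
    db-m: 30+110 = 140 > 80
Round 2 — db-m crashes.
  db-m sheds 140 req/s to cache-1, search-1: 70 each.
    cache-1: 90+70 = 160 > 150
    search-1: 80+70 = 150 ≤ 150
Round 3 — cache-1 crashes.
  cache-1 sheds 160 req/s: no online neighbours, lost.
No further crashes.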